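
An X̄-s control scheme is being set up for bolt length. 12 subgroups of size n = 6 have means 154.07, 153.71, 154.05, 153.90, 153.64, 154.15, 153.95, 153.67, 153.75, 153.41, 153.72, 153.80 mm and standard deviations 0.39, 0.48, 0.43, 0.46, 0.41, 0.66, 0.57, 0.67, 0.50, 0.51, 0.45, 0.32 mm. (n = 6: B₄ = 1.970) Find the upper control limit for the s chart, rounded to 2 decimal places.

0.96

s̄ = (0.39 + 0.48 + 0.43 + 0.46 + 0.41 + 0.66 + 0.57 + 0.67 + 0.50 + 0.51 + 0.45 + 0.32) / 12 = 0.4875
UCL_s = B₄·s̄ = 1.970 × 0.4875 = 0.9604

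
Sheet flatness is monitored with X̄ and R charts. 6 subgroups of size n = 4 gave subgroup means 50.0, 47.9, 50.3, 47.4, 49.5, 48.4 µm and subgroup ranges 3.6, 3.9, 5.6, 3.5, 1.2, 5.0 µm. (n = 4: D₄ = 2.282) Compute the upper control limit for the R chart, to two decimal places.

R̄ = (3.6 + 3.9 + 5.6 + 3.5 + 1.2 + 5.0) / 6 = 22.8000 / 6 = 3.8000
UCL_R = D₄·R̄ = 2.282 × 3.8000 = 8.6716

8.67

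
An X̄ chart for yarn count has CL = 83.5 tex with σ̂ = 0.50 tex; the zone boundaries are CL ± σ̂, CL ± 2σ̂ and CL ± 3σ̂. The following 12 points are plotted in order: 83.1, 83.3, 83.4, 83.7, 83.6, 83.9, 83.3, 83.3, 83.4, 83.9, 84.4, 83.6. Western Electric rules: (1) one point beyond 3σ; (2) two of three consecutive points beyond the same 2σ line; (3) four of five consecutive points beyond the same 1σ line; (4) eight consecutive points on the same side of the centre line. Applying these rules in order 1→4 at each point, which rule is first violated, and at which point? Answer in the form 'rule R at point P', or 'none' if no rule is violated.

Zone of each point (C = within 1σ̂, B = 1σ̂–2σ̂, A = 2σ̂–3σ̂, * = beyond 3σ̂; sign = side of CL): 1:-C, 2:-C, 3:-C, 4:+C, 5:+C, 6:+C, 7:-C, 8:-C, 9:-C, 10:+C, 11:+B, 12:+C
No rule fires across all 12 points.

none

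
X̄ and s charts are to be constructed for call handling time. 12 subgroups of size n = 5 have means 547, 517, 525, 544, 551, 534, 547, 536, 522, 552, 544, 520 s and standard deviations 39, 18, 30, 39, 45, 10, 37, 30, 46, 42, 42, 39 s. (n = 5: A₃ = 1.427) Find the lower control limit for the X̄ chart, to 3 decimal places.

X̄̄ = (547 + 517 + 525 + 544 + 551 + 534 + 547 + 536 + 522 + 552 + 544 + 520) / 12 = 536.5833
s̄ = (39 + 18 + 30 + 39 + 45 + 10 + 37 + 30 + 46 + 42 + 42 + 39) / 12 = 34.7500
LCL = X̄̄ − A₃·s̄ = 536.5833 − 1.427 × 34.7500 = 486.9951

486.995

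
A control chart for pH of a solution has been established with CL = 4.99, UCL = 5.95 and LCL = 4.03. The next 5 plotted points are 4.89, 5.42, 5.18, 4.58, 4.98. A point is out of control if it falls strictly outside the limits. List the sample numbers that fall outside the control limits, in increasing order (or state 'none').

none

All 5 points lie within [4.03, 5.95].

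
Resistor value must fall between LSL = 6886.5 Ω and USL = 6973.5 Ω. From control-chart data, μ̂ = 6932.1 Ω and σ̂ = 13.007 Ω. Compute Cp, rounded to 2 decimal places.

Cp = (USL − LSL) / (6σ̂) = (6973.5 − 6886.5) / (6 × 13.007) = 87.0000 / 78.0420 = 1.1148

1.11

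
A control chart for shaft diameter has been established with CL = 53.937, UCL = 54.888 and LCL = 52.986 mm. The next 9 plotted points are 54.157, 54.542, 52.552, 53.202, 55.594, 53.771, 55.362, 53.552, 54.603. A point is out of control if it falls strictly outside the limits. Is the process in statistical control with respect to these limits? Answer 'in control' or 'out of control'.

out of control

Compare each point to [52.986, 54.888]: sample 3 = 52.552 < LCL; sample 5 = 55.594 > UCL; sample 7 = 55.362 > UCL.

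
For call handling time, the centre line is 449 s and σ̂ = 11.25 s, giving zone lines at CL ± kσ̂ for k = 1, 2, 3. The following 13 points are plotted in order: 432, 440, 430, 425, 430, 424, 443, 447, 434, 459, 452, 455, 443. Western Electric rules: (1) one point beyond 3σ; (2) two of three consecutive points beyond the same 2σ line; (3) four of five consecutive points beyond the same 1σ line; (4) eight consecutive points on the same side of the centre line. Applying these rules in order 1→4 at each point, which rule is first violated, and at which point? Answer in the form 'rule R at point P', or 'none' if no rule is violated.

rule 3 at point 5

Zone of each point (C = within 1σ̂, B = 1σ̂–2σ̂, A = 2σ̂–3σ̂, * = beyond 3σ̂; sign = side of CL): 1:-B, 2:-C, 3:-B, 4:-A, 5:-B, 6:-A, 7:-C, 8:-C, 9:-B, 10:+C, 11:+C, 12:+C, 13:-C
Rule 3 (four of five consecutive points beyond the same 1σ limit) is satisfied at point 5.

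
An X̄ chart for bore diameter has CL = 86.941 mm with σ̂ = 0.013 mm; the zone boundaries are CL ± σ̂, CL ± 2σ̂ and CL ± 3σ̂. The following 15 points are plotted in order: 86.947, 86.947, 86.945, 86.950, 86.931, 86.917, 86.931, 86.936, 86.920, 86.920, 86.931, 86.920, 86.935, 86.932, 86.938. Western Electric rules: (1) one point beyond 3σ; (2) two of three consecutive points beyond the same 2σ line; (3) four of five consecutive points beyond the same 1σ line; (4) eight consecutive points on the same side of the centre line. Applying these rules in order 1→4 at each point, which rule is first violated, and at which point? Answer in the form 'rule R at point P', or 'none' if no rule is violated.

rule 4 at point 12

Zone of each point (C = within 1σ̂, B = 1σ̂–2σ̂, A = 2σ̂–3σ̂, * = beyond 3σ̂; sign = side of CL): 1:+C, 2:+C, 3:+C, 4:+C, 5:-C, 6:-B, 7:-C, 8:-C, 9:-B, 10:-B, 11:-C, 12:-B, 13:-C, 14:-C, 15:-C
Rule 4 (eight consecutive points on the same side of the centre line) is satisfied at point 12.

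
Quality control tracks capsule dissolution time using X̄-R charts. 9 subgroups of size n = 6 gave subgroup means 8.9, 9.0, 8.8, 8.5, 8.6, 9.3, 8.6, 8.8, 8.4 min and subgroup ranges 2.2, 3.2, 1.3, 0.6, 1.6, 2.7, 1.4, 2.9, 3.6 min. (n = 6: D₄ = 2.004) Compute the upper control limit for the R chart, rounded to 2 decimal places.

R̄ = (2.2 + 3.2 + 1.3 + 0.6 + 1.6 + 2.7 + 1.4 + 2.9 + 3.6) / 9 = 19.5000 / 9 = 2.1667
UCL_R = D₄·R̄ = 2.004 × 2.1667 = 4.3420

4.34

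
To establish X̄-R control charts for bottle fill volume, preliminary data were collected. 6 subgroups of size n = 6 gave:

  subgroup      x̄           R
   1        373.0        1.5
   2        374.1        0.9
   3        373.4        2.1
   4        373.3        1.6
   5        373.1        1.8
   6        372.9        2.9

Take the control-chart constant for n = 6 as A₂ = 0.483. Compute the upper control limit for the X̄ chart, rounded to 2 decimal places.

374.17

X̄̄ = (373.0 + 374.1 + 373.4 + 373.3 + 373.1 + 372.9) / 6 = 2239.8000 / 6 = 373.3000
R̄ = (1.5 + 0.9 + 2.1 + 1.6 + 1.8 + 2.9) / 6 = 10.8000 / 6 = 1.8000
UCL = X̄̄ + A₂·R̄ = 373.3000 + 0.483 × 1.8000 = 374.1694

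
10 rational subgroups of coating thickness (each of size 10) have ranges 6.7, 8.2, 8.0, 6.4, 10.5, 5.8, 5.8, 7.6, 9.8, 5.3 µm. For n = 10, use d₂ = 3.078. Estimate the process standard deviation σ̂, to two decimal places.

R̄ = (6.7 + 8.2 + 8.0 + 6.4 + 10.5 + 5.8 + 5.8 + 7.6 + 9.8 + 5.3) / 10 = 7.4100
σ̂ = R̄ / d₂ = 7.4100 / 3.078 = 2.4074

2.41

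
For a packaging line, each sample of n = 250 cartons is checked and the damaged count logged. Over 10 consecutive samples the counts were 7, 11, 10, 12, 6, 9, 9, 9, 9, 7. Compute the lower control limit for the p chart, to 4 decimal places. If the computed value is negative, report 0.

0.0004

p̄ = Σdᵢ / (k·n) = 89 / (10 × 250) = 0.03560
LCL = p̄ − 3·√(p̄(1−p̄)/n) = 0.03560 − 3 × 0.01172 = 0.00044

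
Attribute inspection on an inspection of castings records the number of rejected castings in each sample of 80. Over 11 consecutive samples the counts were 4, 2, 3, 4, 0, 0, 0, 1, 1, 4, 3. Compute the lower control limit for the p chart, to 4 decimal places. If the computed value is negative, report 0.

p̄ = Σdᵢ / (k·n) = 22 / (11 × 80) = 0.02500
LCL = p̄ − 3·√(p̄(1−p̄)/n) = 0.02500 − 3 × 0.01746 = -0.02737 → 0 (negative, so LCL = 0)

0.0000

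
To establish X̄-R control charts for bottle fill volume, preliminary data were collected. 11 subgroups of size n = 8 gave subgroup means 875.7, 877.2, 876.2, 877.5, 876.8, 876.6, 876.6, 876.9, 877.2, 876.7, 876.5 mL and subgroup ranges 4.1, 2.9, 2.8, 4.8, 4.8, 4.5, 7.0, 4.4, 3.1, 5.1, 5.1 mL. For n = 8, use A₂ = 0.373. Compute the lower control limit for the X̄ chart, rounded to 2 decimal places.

875.07

X̄̄ = (875.7 + 877.2 + 876.2 + 877.5 + 876.8 + 876.6 + 876.6 + 876.9 + 877.2 + 876.7 + 876.5) / 11 = 9643.9000 / 11 = 876.7182
R̄ = (4.1 + 2.9 + 2.8 + 4.8 + 4.8 + 4.5 + 7.0 + 4.4 + 3.1 + 5.1 + 5.1) / 11 = 48.6000 / 11 = 4.4182
LCL = X̄̄ − A₂·R̄ = 876.7182 − 0.373 × 4.4182 = 875.0702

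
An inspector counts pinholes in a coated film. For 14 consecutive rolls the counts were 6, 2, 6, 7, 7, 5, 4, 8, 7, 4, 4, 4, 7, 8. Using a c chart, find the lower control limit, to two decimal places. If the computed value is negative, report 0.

c̄ = (6 + 2 + 6 + 7 + 7 + 5 + 4 + 8 + 7 + 4 + 4 + 4 + 7 + 8) / 14 = 79 / 14 = 5.6429
LCL = c̄ − 3√c̄ = 5.6429 − 3 × 2.3755 = -1.4836 → 0 (cannot be negative)

0.00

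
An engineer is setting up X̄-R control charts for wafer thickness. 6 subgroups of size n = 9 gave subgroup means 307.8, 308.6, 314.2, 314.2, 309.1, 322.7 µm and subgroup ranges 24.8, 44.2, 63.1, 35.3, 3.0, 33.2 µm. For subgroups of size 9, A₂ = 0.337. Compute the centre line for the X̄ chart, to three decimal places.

312.767

X̄̄ = (307.8 + 308.6 + 314.2 + 314.2 + 309.1 + 322.7) / 6 = 1876.6000 / 6 = 312.7667
CL = X̄̄ = 312.7667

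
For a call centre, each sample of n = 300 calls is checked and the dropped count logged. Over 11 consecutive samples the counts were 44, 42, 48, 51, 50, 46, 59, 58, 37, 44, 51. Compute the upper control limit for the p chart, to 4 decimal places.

p̄ = Σdᵢ / (k·n) = 530 / (11 × 300) = 0.16061
UCL = p̄ + 3·√(p̄(1−p̄)/n) = 0.16061 + 3 × √(0.16061×0.83939/300) = 0.16061 + 3 × 0.02120 = 0.22420

0.2242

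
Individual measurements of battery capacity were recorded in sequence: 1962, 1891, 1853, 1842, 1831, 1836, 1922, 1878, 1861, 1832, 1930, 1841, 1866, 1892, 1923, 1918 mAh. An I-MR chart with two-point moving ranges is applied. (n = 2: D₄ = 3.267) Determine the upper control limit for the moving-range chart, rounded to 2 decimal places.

Moving ranges: 71, 38, 11, 11, 5, 86, 44, 17, 29, 98, 89, 25, 26, 31, 5; M̄R̄ = 586.0000 / 15 = 39.0667
UCL_MR = D₄·M̄R̄ = 3.267 × 39.0667 = 127.6308

127.63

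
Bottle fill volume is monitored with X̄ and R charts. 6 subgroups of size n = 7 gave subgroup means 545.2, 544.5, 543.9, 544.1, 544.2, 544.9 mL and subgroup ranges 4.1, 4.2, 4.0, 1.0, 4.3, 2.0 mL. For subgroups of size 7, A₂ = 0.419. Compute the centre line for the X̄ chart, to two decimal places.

X̄̄ = (545.2 + 544.5 + 543.9 + 544.1 + 544.2 + 544.9) / 6 = 3266.8000 / 6 = 544.4667
CL = X̄̄ = 544.4667

544.47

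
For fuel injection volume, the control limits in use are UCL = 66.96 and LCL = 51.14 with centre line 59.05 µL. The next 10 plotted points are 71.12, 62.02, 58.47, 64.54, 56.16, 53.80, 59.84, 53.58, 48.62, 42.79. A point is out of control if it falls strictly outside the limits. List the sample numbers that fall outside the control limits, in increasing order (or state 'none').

1, 9, 10

Compare each point to [51.14, 66.96]: sample 1 = 71.12 > UCL; sample 9 = 48.62 < LCL; sample 10 = 42.79 < LCL.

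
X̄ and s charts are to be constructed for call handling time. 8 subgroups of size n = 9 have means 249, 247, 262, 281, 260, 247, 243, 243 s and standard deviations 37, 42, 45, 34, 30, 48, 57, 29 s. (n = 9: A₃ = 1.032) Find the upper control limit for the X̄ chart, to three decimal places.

295.538

X̄̄ = (249 + 247 + 262 + 281 + 260 + 247 + 243 + 243) / 8 = 254.0000
s̄ = (37 + 42 + 45 + 34 + 30 + 48 + 57 + 29) / 8 = 40.2500
UCL = X̄̄ + A₃·s̄ = 254.0000 + 1.032 × 40.2500 = 295.5380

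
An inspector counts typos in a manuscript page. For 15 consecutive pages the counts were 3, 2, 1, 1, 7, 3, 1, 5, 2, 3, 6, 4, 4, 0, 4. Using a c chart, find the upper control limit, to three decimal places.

8.320

c̄ = (3 + 2 + 1 + 1 + 7 + 3 + 1 + 5 + 2 + 3 + 6 + 4 + 4 + 0 + 4) / 15 = 46 / 15 = 3.0667
UCL = c̄ + 3√c̄ = 3.0667 + 3 × √3.0667 = 3.0667 + 3 × 1.7512 = 8.3202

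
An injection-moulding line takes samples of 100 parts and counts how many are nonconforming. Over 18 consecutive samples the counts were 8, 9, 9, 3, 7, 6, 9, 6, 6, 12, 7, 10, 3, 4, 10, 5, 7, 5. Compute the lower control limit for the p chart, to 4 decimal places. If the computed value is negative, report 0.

p̄ = Σdᵢ / (k·n) = 126 / (18 × 100) = 0.07000
LCL = p̄ − 3·√(p̄(1−p̄)/n) = 0.07000 − 3 × 0.02551 = -0.00654 → 0 (negative, so LCL = 0)

0.0000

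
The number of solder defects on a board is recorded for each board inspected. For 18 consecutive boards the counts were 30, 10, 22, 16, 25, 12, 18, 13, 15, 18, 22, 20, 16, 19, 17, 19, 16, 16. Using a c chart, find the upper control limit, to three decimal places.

c̄ = (30 + 10 + 22 + 16 + 25 + 12 + 18 + 13 + 15 + 18 + 22 + 20 + 16 + 19 + 17 + 19 + 16 + 16) / 18 = 324 / 18 = 18.0000
UCL = c̄ + 3√c̄ = 18.0000 + 3 × √18.0000 = 18.0000 + 3 × 4.2426 = 30.7279

30.728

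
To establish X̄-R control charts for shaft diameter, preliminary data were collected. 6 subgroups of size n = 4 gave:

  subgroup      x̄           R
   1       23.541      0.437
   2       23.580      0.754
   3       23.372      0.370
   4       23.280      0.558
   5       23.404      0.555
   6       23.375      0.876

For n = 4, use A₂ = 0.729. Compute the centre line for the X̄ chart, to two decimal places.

23.43

X̄̄ = (23.541 + 23.580 + 23.372 + 23.280 + 23.404 + 23.375) / 6 = 140.5520 / 6 = 23.4253
CL = X̄̄ = 23.4253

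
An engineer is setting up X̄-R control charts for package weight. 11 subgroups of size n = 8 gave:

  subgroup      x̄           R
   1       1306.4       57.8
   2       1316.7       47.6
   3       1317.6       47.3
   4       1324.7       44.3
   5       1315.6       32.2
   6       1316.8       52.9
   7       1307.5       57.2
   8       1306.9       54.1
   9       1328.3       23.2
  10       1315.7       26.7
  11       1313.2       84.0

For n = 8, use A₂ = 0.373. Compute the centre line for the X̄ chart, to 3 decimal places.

X̄̄ = (1306.4 + 1316.7 + 1317.6 + 1324.7 + 1315.6 + 1316.8 + 1307.5 + 1306.9 + 1328.3 + 1315.7 + 1313.2) / 11 = 14469.4000 / 11 = 1315.4000
CL = X̄̄ = 1315.4000

1315.400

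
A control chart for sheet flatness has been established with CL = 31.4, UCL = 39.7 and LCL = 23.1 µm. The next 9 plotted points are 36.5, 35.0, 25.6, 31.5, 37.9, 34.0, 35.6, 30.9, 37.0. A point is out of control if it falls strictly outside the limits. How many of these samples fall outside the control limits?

0

All 9 points lie within [23.1, 39.7].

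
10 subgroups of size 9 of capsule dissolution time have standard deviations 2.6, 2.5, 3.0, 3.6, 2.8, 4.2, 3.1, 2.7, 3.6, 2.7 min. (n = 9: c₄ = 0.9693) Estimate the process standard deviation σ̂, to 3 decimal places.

3.178

s̄ = (2.6 + 2.5 + 3.0 + 3.6 + 2.8 + 4.2 + 3.1 + 2.7 + 3.6 + 2.7) / 10 = 3.0800
σ̂ = s̄ / c₄ = 3.0800 / 0.9693 = 3.1776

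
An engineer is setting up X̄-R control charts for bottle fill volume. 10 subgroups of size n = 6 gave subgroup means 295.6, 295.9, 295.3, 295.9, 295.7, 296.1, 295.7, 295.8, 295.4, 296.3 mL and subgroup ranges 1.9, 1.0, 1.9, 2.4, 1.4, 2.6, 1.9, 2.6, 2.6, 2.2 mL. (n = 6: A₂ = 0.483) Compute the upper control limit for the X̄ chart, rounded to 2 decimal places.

296.76

X̄̄ = (295.6 + 295.9 + 295.3 + 295.9 + 295.7 + 296.1 + 295.7 + 295.8 + 295.4 + 296.3) / 10 = 2957.7000 / 10 = 295.7700
R̄ = (1.9 + 1.0 + 1.9 + 2.4 + 1.4 + 2.6 + 1.9 + 2.6 + 2.6 + 2.2) / 10 = 20.5000 / 10 = 2.0500
UCL = X̄̄ + A₂·R̄ = 295.7700 + 0.483 × 2.0500 = 296.7601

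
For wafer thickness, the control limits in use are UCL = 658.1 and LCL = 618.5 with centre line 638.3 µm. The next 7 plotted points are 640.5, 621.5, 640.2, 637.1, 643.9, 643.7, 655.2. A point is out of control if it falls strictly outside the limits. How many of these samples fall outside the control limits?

0

All 7 points lie within [618.5, 658.1].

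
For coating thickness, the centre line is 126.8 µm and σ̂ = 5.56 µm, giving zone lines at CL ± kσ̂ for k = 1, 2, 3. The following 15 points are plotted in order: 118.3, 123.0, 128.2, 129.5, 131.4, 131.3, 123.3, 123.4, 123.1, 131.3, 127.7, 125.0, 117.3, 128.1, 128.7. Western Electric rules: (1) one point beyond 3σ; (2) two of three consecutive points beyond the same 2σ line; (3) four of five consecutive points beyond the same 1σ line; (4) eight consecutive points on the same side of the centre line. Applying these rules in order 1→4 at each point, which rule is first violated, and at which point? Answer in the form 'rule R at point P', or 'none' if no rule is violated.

Zone of each point (C = within 1σ̂, B = 1σ̂–2σ̂, A = 2σ̂–3σ̂, * = beyond 3σ̂; sign = side of CL): 1:-B, 2:-C, 3:+C, 4:+C, 5:+C, 6:+C, 7:-C, 8:-C, 9:-C, 10:+C, 11:+C, 12:-C, 13:-B, 14:+C, 15:+C
No rule fires across all 15 points.

none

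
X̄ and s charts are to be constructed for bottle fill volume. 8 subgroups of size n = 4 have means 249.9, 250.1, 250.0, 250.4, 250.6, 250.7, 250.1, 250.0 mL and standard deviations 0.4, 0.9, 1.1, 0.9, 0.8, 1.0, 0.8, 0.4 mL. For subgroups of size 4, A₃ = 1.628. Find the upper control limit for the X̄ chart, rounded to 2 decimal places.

251.51

X̄̄ = (249.9 + 250.1 + 250.0 + 250.4 + 250.6 + 250.7 + 250.1 + 250.0) / 8 = 250.2250
s̄ = (0.4 + 0.9 + 1.1 + 0.9 + 0.8 + 1.0 + 0.8 + 0.4) / 8 = 0.7875
UCL = X̄̄ + A₃·s̄ = 250.2250 + 1.628 × 0.7875 = 251.5070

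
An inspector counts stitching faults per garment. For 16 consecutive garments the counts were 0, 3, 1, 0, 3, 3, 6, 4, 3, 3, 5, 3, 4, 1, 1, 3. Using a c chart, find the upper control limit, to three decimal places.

7.606

c̄ = (0 + 3 + 1 + 0 + 3 + 3 + 6 + 4 + 3 + 3 + 5 + 3 + 4 + 1 + 1 + 3) / 16 = 43 / 16 = 2.6875
UCL = c̄ + 3√c̄ = 2.6875 + 3 × √2.6875 = 2.6875 + 3 × 1.6394 = 7.6056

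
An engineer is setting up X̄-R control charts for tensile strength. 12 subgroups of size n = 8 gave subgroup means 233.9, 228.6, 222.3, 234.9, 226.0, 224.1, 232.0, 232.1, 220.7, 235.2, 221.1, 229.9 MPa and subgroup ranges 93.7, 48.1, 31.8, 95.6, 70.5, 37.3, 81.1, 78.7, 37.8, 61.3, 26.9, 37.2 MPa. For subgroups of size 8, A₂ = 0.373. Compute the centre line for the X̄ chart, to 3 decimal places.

X̄̄ = (233.9 + 228.6 + 222.3 + 234.9 + 226.0 + 224.1 + 232.0 + 232.1 + 220.7 + 235.2 + 221.1 + 229.9) / 12 = 2740.8000 / 12 = 228.4000
CL = X̄̄ = 228.4000

228.400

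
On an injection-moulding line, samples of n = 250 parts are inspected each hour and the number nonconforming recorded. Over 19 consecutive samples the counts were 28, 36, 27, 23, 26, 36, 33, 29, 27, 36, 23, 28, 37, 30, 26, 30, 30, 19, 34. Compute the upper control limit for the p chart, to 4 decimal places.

0.1786

p̄ = Σdᵢ / (k·n) = 558 / (19 × 250) = 0.11747
UCL = p̄ + 3·√(p̄(1−p̄)/n) = 0.11747 + 3 × √(0.11747×0.88253/250) = 0.11747 + 3 × 0.02036 = 0.17857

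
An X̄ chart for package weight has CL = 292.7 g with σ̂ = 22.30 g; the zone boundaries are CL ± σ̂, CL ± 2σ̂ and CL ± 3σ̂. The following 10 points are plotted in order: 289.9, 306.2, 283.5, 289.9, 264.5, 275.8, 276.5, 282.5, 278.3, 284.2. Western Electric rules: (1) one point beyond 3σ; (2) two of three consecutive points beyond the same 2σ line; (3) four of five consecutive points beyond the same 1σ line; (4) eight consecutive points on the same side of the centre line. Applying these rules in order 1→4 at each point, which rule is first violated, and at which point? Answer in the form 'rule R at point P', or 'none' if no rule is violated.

Zone of each point (C = within 1σ̂, B = 1σ̂–2σ̂, A = 2σ̂–3σ̂, * = beyond 3σ̂; sign = side of CL): 1:-C, 2:+C, 3:-C, 4:-C, 5:-B, 6:-C, 7:-C, 8:-C, 9:-C, 10:-C
Rule 4 (eight consecutive points on the same side of the centre line) is satisfied at point 10.

rule 4 at point 10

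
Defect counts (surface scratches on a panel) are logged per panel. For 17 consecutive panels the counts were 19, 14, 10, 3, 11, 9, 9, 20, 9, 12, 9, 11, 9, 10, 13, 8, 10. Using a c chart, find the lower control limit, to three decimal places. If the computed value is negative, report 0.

1.018

c̄ = (19 + 14 + 10 + 3 + 11 + 9 + 9 + 20 + 9 + 12 + 9 + 11 + 9 + 10 + 13 + 8 + 10) / 17 = 186 / 17 = 10.9412
LCL = c̄ − 3√c̄ = 10.9412 − 3 × 3.3077 = 1.0179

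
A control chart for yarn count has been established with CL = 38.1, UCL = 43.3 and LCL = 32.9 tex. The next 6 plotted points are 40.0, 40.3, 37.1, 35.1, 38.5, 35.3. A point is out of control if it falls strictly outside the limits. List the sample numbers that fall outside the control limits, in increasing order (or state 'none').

All 6 points lie within [32.9, 43.3].

none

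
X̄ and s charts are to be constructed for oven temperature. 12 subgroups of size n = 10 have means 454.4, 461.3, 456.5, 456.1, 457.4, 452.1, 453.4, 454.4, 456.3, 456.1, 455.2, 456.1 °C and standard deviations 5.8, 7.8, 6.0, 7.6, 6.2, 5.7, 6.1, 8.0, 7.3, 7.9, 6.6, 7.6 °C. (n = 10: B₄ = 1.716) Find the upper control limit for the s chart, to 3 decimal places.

11.812

s̄ = (5.8 + 7.8 + 6.0 + 7.6 + 6.2 + 5.7 + 6.1 + 8.0 + 7.3 + 7.9 + 6.6 + 7.6) / 12 = 6.8833
UCL_s = B₄·s̄ = 1.716 × 6.8833 = 11.8118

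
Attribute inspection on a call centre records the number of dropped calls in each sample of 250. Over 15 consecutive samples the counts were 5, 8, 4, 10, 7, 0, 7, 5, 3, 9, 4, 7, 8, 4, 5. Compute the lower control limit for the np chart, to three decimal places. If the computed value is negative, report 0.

p̄ = Σdᵢ / (k·n) = 86 / (15 × 250) = 0.02293
LCL = np̄ − 3·√(np̄(1−p̄)) = 5.7333 − 3 × 2.3668 = -1.3671 → 0 (negative, so LCL = 0)

0.000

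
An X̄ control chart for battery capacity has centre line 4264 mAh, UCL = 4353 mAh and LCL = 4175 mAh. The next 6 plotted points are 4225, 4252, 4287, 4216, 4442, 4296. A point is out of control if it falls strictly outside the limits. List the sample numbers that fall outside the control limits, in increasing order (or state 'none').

Compare each point to [4175, 4353]: sample 5 = 4442 > UCL.

5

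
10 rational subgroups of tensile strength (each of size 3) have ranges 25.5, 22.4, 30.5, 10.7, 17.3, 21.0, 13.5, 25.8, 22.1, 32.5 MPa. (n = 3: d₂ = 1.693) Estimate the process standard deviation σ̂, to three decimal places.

13.071

R̄ = (25.5 + 22.4 + 30.5 + 10.7 + 17.3 + 21.0 + 13.5 + 25.8 + 22.1 + 32.5) / 10 = 22.1300
σ̂ = R̄ / d₂ = 22.1300 / 1.693 = 13.0715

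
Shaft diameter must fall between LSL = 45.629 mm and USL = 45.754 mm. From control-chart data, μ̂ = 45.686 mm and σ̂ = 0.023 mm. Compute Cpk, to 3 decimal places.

0.826

Cpu = (USL − μ̂) / (3σ̂) = (45.754 − 45.686) / (3 × 0.023) = 0.9855; Cpl = (μ̂ − LSL) / (3σ̂) = (45.686 − 45.629) / (3 × 0.023) = 0.8261; Cpk = min(Cpu, Cpl) = 0.8261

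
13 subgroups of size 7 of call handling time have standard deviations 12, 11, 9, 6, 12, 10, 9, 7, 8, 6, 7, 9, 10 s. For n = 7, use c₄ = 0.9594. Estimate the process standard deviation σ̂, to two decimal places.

s̄ = (12 + 11 + 9 + 6 + 12 + 10 + 9 + 7 + 8 + 6 + 7 + 9 + 10) / 13 = 8.9231
σ̂ = s̄ / c₄ = 8.9231 / 0.9594 = 9.3007

9.30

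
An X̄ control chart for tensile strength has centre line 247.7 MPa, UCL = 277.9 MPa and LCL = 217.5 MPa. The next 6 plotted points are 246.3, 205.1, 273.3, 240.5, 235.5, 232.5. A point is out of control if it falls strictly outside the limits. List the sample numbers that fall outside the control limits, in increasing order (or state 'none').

Compare each point to [217.5, 277.9]: sample 2 = 205.1 < LCL.

2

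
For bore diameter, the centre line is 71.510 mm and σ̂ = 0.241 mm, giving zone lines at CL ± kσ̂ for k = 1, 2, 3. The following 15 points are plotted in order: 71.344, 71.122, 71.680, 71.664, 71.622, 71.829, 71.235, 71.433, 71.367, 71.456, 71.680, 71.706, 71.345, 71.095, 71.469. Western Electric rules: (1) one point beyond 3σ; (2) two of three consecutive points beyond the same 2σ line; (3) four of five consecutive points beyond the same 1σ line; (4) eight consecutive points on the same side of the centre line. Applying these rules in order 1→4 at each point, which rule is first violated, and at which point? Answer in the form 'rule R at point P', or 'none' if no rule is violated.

none

Zone of each point (C = within 1σ̂, B = 1σ̂–2σ̂, A = 2σ̂–3σ̂, * = beyond 3σ̂; sign = side of CL): 1:-C, 2:-B, 3:+C, 4:+C, 5:+C, 6:+B, 7:-B, 8:-C, 9:-C, 10:-C, 11:+C, 12:+C, 13:-C, 14:-B, 15:-C
No rule fires across all 15 points.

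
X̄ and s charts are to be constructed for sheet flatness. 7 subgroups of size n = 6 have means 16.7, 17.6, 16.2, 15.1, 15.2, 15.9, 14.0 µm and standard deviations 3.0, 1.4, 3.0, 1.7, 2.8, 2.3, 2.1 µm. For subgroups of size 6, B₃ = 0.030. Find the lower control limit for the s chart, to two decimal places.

0.07

s̄ = (3.0 + 1.4 + 3.0 + 1.7 + 2.8 + 2.3 + 2.1) / 7 = 2.3286
LCL_s = B₃·s̄ = 0.030 × 2.3286 = 0.0699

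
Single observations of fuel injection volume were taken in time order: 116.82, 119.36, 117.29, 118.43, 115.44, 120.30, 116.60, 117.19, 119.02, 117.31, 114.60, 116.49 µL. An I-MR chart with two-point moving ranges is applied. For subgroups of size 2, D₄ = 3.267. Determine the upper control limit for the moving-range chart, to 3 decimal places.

Moving ranges: 2.54, 2.07, 1.14, 2.99, 4.86, 3.70, 0.59, 1.83, 1.71, 2.71, 1.89; M̄R̄ = 26.0300 / 11 = 2.3664
UCL_MR = D₄·M̄R̄ = 3.267 × 2.3664 = 7.7309

7.731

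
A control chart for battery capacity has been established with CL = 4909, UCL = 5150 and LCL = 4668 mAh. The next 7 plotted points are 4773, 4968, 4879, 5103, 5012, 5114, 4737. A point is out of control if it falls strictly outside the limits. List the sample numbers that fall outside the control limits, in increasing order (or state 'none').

none

All 7 points lie within [4668, 5150].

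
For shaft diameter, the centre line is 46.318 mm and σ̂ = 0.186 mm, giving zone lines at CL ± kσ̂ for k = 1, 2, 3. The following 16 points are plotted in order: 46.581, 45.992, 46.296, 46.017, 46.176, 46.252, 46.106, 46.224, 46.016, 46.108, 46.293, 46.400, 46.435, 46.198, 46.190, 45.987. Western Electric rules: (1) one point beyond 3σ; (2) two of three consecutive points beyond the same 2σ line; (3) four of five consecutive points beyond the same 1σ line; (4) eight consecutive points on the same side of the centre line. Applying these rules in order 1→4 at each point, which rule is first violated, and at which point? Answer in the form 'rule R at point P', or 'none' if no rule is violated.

rule 4 at point 9

Zone of each point (C = within 1σ̂, B = 1σ̂–2σ̂, A = 2σ̂–3σ̂, * = beyond 3σ̂; sign = side of CL): 1:+B, 2:-B, 3:-C, 4:-B, 5:-C, 6:-C, 7:-B, 8:-C, 9:-B, 10:-B, 11:-C, 12:+C, 13:+C, 14:-C, 15:-C, 16:-B
Rule 4 (eight consecutive points on the same side of the centre line) is satisfied at point 9.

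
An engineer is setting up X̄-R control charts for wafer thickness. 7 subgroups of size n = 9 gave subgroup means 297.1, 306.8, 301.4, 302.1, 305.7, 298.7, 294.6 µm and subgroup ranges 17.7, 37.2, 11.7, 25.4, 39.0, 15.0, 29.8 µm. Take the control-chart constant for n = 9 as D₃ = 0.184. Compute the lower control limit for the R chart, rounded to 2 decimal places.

4.62

R̄ = (17.7 + 37.2 + 11.7 + 25.4 + 39.0 + 15.0 + 29.8) / 7 = 175.8000 / 7 = 25.1143
LCL_R = D₃·R̄ = 0.184 × 25.1143 = 4.6210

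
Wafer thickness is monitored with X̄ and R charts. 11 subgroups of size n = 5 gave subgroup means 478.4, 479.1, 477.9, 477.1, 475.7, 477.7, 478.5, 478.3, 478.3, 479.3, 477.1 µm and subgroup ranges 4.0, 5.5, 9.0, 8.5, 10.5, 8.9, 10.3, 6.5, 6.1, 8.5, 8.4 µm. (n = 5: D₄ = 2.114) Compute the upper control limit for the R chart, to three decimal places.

16.566

R̄ = (4.0 + 5.5 + 9.0 + 8.5 + 10.5 + 8.9 + 10.3 + 6.5 + 6.1 + 8.5 + 8.4) / 11 = 86.2000 / 11 = 7.8364
UCL_R = D₄·R̄ = 2.114 × 7.8364 = 16.5661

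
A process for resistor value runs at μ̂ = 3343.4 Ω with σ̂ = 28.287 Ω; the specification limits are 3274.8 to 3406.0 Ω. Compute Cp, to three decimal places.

Cp = (USL − LSL) / (6σ̂) = (3406.0 − 3274.8) / (6 × 28.287) = 131.2000 / 169.7220 = 0.7730

0.773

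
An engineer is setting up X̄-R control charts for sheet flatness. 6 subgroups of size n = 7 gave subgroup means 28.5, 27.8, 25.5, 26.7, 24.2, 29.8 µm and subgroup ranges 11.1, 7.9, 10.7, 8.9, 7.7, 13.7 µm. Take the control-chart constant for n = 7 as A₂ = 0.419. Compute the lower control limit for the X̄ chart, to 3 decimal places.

X̄̄ = (28.5 + 27.8 + 25.5 + 26.7 + 24.2 + 29.8) / 6 = 162.5000 / 6 = 27.0833
R̄ = (11.1 + 7.9 + 10.7 + 8.9 + 7.7 + 13.7) / 6 = 60.0000 / 6 = 10.0000
LCL = X̄̄ − A₂·R̄ = 27.0833 − 0.419 × 10.0000 = 22.8933

22.893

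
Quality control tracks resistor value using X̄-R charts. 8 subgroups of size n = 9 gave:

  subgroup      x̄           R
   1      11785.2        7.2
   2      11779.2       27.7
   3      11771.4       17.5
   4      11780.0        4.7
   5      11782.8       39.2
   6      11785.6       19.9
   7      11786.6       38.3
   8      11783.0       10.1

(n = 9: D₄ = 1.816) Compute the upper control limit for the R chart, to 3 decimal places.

R̄ = (7.2 + 27.7 + 17.5 + 4.7 + 39.2 + 19.9 + 38.3 + 10.1) / 8 = 164.6000 / 8 = 20.5750
UCL_R = D₄·R̄ = 1.816 × 20.5750 = 37.3642

37.364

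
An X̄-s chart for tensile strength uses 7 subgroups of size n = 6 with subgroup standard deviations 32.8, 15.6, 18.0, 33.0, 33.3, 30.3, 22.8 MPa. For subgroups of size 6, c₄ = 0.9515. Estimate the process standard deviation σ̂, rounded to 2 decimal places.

s̄ = (32.8 + 15.6 + 18.0 + 33.0 + 33.3 + 30.3 + 22.8) / 7 = 26.5429
σ̂ = s̄ / c₄ = 26.5429 / 0.9515 = 27.8958

27.90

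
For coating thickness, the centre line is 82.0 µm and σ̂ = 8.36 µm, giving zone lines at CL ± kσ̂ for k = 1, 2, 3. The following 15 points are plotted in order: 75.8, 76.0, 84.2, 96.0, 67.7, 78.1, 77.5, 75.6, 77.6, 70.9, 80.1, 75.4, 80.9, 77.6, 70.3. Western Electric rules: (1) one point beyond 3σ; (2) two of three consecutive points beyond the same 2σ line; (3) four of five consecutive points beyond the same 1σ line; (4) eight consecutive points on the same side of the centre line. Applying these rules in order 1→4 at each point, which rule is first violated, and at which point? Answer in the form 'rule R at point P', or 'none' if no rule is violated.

Zone of each point (C = within 1σ̂, B = 1σ̂–2σ̂, A = 2σ̂–3σ̂, * = beyond 3σ̂; sign = side of CL): 1:-C, 2:-C, 3:+C, 4:+B, 5:-B, 6:-C, 7:-C, 8:-C, 9:-C, 10:-B, 11:-C, 12:-C, 13:-C, 14:-C, 15:-B
Rule 4 (eight consecutive points on the same side of the centre line) is satisfied at point 12.

rule 4 at point 12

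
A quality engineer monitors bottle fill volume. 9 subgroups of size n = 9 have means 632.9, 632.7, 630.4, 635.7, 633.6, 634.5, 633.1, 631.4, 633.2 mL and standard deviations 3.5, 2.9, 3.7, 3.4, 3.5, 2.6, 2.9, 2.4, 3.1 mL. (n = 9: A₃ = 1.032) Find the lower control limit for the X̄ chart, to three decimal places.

629.845

X̄̄ = (632.9 + 632.7 + 630.4 + 635.7 + 633.6 + 634.5 + 633.1 + 631.4 + 633.2) / 9 = 633.0556
s̄ = (3.5 + 2.9 + 3.7 + 3.4 + 3.5 + 2.6 + 2.9 + 2.4 + 3.1) / 9 = 3.1111
LCL = X̄̄ − A₃·s̄ = 633.0556 − 1.032 × 3.1111 = 629.8449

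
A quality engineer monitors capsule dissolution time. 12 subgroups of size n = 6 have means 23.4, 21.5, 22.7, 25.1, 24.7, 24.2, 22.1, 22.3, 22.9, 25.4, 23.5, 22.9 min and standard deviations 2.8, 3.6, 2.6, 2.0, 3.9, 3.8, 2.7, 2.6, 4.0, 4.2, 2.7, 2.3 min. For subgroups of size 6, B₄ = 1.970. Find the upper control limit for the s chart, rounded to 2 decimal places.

s̄ = (2.8 + 3.6 + 2.6 + 2.0 + 3.9 + 3.8 + 2.7 + 2.6 + 4.0 + 4.2 + 2.7 + 2.3) / 12 = 3.1000
UCL_s = B₄·s̄ = 1.970 × 3.1000 = 6.1070

6.11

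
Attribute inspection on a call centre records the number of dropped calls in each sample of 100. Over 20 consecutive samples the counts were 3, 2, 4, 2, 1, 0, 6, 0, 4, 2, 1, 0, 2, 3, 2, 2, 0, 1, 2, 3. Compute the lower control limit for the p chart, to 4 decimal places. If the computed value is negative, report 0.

0.0000

p̄ = Σdᵢ / (k·n) = 40 / (20 × 100) = 0.02000
LCL = p̄ − 3·√(p̄(1−p̄)/n) = 0.02000 − 3 × 0.01400 = -0.02200 → 0 (negative, so LCL = 0)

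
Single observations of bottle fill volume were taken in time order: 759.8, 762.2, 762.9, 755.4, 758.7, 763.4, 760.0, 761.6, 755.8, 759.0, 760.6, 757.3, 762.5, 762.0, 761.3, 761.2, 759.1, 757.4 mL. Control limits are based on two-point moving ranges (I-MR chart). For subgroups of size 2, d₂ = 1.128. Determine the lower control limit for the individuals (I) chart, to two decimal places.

X̄ = (759.8 + 762.2 + 762.9 + 755.4 + 758.7 + 763.4 + 760.0 + 761.6 + 755.8 + 759.0 + 760.6 + 757.3 + 762.5 + 762.0 + 761.3 + 761.2 + 759.1 + 757.4) / 18 = 760.0111
Moving ranges: 2.4, 0.7, 7.5, 3.3, 4.7, 3.4, 1.6, 5.8, 3.2, 1.6, 3.3, 5.2, 0.5, 0.7, 0.1, 2.1, 1.7; M̄R̄ = 47.8000 / 17 = 2.8118
LCL = X̄ − 3·M̄R̄/d₂ = 760.0111 − 3 × 2.8118 / 1.128 = 752.5330

752.53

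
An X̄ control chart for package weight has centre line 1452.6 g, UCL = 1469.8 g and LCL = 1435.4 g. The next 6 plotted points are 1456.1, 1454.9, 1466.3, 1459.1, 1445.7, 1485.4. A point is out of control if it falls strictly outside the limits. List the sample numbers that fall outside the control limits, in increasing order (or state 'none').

6

Compare each point to [1435.4, 1469.8]: sample 6 = 1485.4 > UCL.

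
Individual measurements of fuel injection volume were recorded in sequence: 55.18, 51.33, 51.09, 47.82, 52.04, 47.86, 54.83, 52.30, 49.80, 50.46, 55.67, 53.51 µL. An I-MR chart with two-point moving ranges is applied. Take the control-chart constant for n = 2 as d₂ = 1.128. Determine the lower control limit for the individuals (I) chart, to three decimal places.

X̄ = (55.18 + 51.33 + 51.09 + 47.82 + 52.04 + 47.86 + 54.83 + 52.30 + 49.80 + 50.46 + 55.67 + 53.51) / 12 = 51.8242
Moving ranges: 3.85, 0.24, 3.27, 4.22, 4.18, 6.97, 2.53, 2.50, 0.66, 5.21, 2.16; M̄R̄ = 35.7900 / 11 = 3.2536
LCL = X̄ − 3·M̄R̄/d₂ = 51.8242 − 3 × 3.2536 / 1.128 = 43.1709

43.171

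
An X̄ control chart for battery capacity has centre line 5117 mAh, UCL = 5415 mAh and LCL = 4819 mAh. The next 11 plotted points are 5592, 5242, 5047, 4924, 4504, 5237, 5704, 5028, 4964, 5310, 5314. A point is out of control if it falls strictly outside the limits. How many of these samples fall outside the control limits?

Compare each point to [4819, 5415]: sample 1 = 5592 > UCL; sample 5 = 4504 < LCL; sample 7 = 5704 > UCL.

3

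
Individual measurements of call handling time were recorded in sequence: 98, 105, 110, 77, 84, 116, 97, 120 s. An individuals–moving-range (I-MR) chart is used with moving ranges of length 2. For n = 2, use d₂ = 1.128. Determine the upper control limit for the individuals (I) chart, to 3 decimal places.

148.747

X̄ = (98 + 105 + 110 + 77 + 84 + 116 + 97 + 120) / 8 = 100.8750
Moving ranges: 7, 5, 33, 7, 32, 19, 23; M̄R̄ = 126.0000 / 7 = 18.0000
UCL = X̄ + 3·M̄R̄/d₂ = 100.8750 + 3 × 18.0000 / 1.128 = 148.7473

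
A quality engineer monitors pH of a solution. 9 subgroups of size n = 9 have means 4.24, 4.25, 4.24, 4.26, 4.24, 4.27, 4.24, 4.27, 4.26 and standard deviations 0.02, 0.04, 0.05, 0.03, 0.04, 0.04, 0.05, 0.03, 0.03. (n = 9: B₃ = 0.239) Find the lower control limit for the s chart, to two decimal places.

0.01

s̄ = (0.02 + 0.04 + 0.05 + 0.03 + 0.04 + 0.04 + 0.05 + 0.03 + 0.03) / 9 = 0.0367
LCL_s = B₃·s̄ = 0.239 × 0.0367 = 0.0088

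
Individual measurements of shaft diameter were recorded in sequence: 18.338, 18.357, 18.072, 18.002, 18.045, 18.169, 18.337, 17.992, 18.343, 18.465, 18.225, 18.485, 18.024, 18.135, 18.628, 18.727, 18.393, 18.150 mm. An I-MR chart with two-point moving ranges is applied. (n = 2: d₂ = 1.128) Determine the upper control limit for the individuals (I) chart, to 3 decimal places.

18.861

X̄ = (18.338 + 18.357 + 18.072 + 18.002 + 18.045 + 18.169 + 18.337 + 17.992 + 18.343 + 18.465 + 18.225 + 18.485 + 18.024 + 18.135 + 18.628 + 18.727 + 18.393 + 18.150) / 18 = 18.2715
Moving ranges: 0.019, 0.285, 0.070, 0.043, 0.124, 0.168, 0.345, 0.351, 0.122, 0.240, 0.260, 0.461, 0.111, 0.493, 0.099, 0.334, 0.243; M̄R̄ = 3.7680 / 17 = 0.2216
UCL = X̄ + 3·M̄R̄/d₂ = 18.2715 + 3 × 0.2216 / 1.128 = 18.8610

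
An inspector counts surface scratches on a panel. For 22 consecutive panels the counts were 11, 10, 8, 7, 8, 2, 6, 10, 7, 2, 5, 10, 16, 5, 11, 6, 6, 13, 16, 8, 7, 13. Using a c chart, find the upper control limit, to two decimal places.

c̄ = (11 + 10 + 8 + 7 + 8 + 2 + 6 + 10 + 7 + 2 + 5 + 10 + 16 + 5 + 11 + 6 + 6 + 13 + 16 + 8 + 7 + 13) / 22 = 187 / 22 = 8.5000
UCL = c̄ + 3√c̄ = 8.5000 + 3 × √8.5000 = 8.5000 + 3 × 2.9155 = 17.2464

17.25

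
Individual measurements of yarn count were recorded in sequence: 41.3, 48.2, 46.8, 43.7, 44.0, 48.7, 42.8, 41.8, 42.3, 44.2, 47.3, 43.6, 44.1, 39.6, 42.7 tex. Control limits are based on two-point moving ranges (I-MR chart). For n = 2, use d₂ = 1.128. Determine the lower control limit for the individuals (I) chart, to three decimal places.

36.361

X̄ = (41.3 + 48.2 + 46.8 + 43.7 + 44.0 + 48.7 + 42.8 + 41.8 + 42.3 + 44.2 + 47.3 + 43.6 + 44.1 + 39.6 + 42.7) / 15 = 44.0733
Moving ranges: 6.9, 1.4, 3.1, 0.3, 4.7, 5.9, 1.0, 0.5, 1.9, 3.1, 3.7, 0.5, 4.5, 3.1; M̄R̄ = 40.6000 / 14 = 2.9000
LCL = X̄ − 3·M̄R̄/d₂ = 44.0733 − 3 × 2.9000 / 1.128 = 36.3606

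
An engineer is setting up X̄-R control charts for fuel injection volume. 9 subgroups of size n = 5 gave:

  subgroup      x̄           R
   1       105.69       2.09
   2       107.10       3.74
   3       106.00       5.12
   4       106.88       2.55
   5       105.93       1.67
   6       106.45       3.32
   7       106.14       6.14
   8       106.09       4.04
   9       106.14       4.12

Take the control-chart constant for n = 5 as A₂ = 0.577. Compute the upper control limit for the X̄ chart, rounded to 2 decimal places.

108.37

X̄̄ = (105.69 + 107.10 + 106.00 + 106.88 + 105.93 + 106.45 + 106.14 + 106.09 + 106.14) / 9 = 956.4200 / 9 = 106.2689
R̄ = (2.09 + 3.74 + 5.12 + 2.55 + 1.67 + 3.32 + 6.14 + 4.04 + 4.12) / 9 = 32.7900 / 9 = 3.6433
UCL = X̄̄ + A₂·R̄ = 106.2689 + 0.577 × 3.6433 = 108.3711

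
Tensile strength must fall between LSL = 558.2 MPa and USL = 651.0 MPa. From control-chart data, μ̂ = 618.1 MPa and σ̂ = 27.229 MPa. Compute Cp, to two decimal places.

Cp = (USL − LSL) / (6σ̂) = (651.0 − 558.2) / (6 × 27.229) = 92.8000 / 163.3740 = 0.5680

0.57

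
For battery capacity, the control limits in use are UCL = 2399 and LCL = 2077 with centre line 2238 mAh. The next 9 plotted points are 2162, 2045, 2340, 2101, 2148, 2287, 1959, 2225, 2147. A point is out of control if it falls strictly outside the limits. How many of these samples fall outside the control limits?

2

Compare each point to [2077, 2399]: sample 2 = 2045 < LCL; sample 7 = 1959 < LCL.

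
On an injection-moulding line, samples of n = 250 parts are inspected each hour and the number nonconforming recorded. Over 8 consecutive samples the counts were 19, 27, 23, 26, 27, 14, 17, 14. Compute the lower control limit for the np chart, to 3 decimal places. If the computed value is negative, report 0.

7.753

p̄ = Σdᵢ / (k·n) = 167 / (8 × 250) = 0.08350
LCL = np̄ − 3·√(np̄(1−p̄)) = 20.8750 − 3 × 4.3740 = 7.7530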